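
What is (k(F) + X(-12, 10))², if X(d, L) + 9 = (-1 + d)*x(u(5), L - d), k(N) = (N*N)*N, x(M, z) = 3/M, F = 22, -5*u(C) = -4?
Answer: 1794454321/16 ≈ 1.1215e+8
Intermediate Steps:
u(C) = ⅘ (u(C) = -⅕*(-4) = ⅘)
k(N) = N³ (k(N) = N²*N = N³)
X(d, L) = -51/4 + 15*d/4 (X(d, L) = -9 + (-1 + d)*(3/(⅘)) = -9 + (-1 + d)*(3*(5/4)) = -9 + (-1 + d)*(15/4) = -9 + (-15/4 + 15*d/4) = -51/4 + 15*d/4)
(k(F) + X(-12, 10))² = (22³ + (-51/4 + (15/4)*(-12)))² = (10648 + (-51/4 - 45))² = (10648 - 231/4)² = (42361/4)² = 1794454321/16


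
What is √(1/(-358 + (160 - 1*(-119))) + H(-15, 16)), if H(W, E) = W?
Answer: I*√93694/79 ≈ 3.8746*I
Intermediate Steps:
√(1/(-358 + (160 - 1*(-119))) + H(-15, 16)) = √(1/(-358 + (160 - 1*(-119))) - 15) = √(1/(-358 + (160 + 119)) - 15) = √(1/(-358 + 279) - 15) = √(1/(-79) - 15) = √(-1/79 - 15) = √(-1186/79) = I*√93694/79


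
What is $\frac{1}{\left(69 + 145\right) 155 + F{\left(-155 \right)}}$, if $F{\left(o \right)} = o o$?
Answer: $\frac{1}{57195} \approx 1.7484 \cdot 10^{-5}$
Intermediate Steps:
$F{\left(o \right)} = o^{2}$
$\frac{1}{\left(69 + 145\right) 155 + F{\left(-155 \right)}} = \frac{1}{\left(69 + 145\right) 155 + \left(-155\right)^{2}} = \frac{1}{214 \cdot 155 + 24025} = \frac{1}{33170 + 24025} = \frac{1}{57195}$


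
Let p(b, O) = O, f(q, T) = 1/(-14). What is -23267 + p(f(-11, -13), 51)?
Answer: -23216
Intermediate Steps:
f(q, T) = -1/14
-23267 + p(f(-11, -13), 51) = -23267 + 51 = -23216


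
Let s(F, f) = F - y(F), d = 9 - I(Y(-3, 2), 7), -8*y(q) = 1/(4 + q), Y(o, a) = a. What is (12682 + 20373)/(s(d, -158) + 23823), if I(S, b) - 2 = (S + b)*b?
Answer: 13750880/9887071 ≈ 1.3908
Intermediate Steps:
y(q) = -1/(8*(4 + q))
I(S, b) = 2 + b*(S + b) (I(S, b) = 2 + (S + b)*b = 2 + b*(S + b))
d = -56 (d = 9 - (2 + 7² + 2*7) = 9 - (2 + 49 + 14) = 9 - 1*65 = 9 - 65 = -56)
s(F, f) = F + 1/(32 + 8*F) (s(F, f) = F - (-1)/(32 + 8*F) = F + 1/(32 + 8*F))
(12682 + 20373)/(s(d, -158) + 23823) = (12682 + 20373)/((⅛ - 56*(4 - 56))/(4 - 56) + 23823) = 33055/((⅛ - 56*(-52))/(-52) + 23823) = 33055/(-(⅛ + 2912)/52 + 23823) = 33055/(-1/52*23297/8 + 23823) = 33055/(-23297/416 + 23823) = 33055/(9887071/416) = 33055*(416/9887071) = 13750880/9887071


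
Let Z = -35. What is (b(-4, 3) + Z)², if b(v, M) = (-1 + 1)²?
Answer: 1225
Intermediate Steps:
b(v, M) = 0 (b(v, M) = 0² = 0)
(b(-4, 3) + Z)² = (0 - 35)² = (-35)² = 1225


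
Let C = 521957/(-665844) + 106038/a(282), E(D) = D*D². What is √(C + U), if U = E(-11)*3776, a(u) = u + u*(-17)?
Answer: I*√4922127245122029202467/31294668 ≈ 2241.8*I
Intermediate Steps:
E(D) = D³
a(u) = -16*u (a(u) = u - 17*u = -16*u)
C = -3039993169/125178672 (C = 521957/(-665844) + 106038/((-16*282)) = 521957*(-1/665844) + 106038/(-4512) = -521957/665844 + 106038*(-1/4512) = -521957/665844 - 17673/752 = -3039993169/125178672 ≈ -24.285)
U = -5025856 (U = (-11)³*3776 = -1331*3776 = -5025856)
√(C + U) = √(-3039993169/125178672 - 5025856) = √(-629133019736401/125178672) = I*√4922127245122029202467/31294668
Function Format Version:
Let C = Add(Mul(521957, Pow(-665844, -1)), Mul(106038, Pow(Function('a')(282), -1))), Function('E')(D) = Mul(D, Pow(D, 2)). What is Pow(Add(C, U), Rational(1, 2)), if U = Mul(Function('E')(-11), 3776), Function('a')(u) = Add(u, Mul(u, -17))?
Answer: Mul(Rational(1, 31294668), I, Pow(4922127245122029202467, Rational(1, 2))) ≈ Mul(2241.8, I)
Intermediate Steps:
Function('E')(D) = Pow(D, 3)
Function('a')(u) = Mul(-16, u) (Function('a')(u) = Add(u, Mul(-17, u)) = Mul(-16, u))
C = Rational(-3039993169, 125178672) (C = Add(Mul(521957, Pow(-665844, -1)), Mul(106038, Pow(Mul(-16, 282), -1))) = Add(Mul(521957, Rational(-1, 665844)), Mul(106038, Pow(-4512, -1))) = Add(Rational(-521957, 665844), Mul(106038, Rational(-1, 4512))) = Add(Rational(-521957, 665844), Rational(-17673, 752)) = Rational(-3039993169, 125178672) ≈ -24.285)
U = -5025856 (U = Mul(Pow(-11, 3), 3776) = Mul(-1331, 3776) = -5025856)
Pow(Add(C, U), Rational(1, 2)) = Pow(Add(Rational(-3039993169, 125178672), -5025856), Rational(1, 2)) = Pow(Rational(-629133019736401, 125178672), Rational(1, 2)) = Mul(Rational(1, 31294668), I, Pow(4922127245122029202467, Rational(1, 2)))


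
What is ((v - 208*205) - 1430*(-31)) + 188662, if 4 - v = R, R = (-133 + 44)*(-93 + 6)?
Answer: 182613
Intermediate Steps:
R = 7743 (R = -89*(-87) = 7743)
v = -7739 (v = 4 - 1*7743 = 4 - 7743 = -7739)
((v - 208*205) - 1430*(-31)) + 188662 = ((-7739 - 208*205) - 1430*(-31)) + 188662 = ((-7739 - 42640) + 44330) + 188662 = (-50379 + 44330) + 188662 = -6049 + 188662 = 182613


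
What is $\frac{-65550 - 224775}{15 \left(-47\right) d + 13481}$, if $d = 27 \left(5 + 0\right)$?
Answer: $\frac{290325}{81694} \approx 3.5538$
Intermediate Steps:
$d = 135$ ($d = 27 \cdot 5 = 135$)
$\frac{-65550 - 224775}{15 \left(-47\right) d + 13481} = \frac{-65550 - 224775}{15 \left(-47\right) 135 + 13481} = - \frac{290325}{\left(-705\right) 135 + 13481} = - \frac{290325}{-95175 + 13481} = - \frac{290325}{-81694} = \left(-290325\right) \left(- \frac{1}{81694}\right) = \frac{290325}{81694}$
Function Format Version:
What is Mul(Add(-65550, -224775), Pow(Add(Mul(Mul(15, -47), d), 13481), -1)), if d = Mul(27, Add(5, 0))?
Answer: Rational(290325, 81694) ≈ 3.5538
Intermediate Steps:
d = 135 (d = Mul(27, 5) = 135)
Mul(Add(-65550, -224775), Pow(Add(Mul(Mul(15, -47), d), 13481), -1)) = Mul(Add(-65550, -224775), Pow(Add(Mul(Mul(15, -47), 135), 13481), -1)) = Mul(-290325, Pow(Add(Mul(-705, 135), 13481), -1)) = Mul(-290325, Pow(Add(-95175, 13481), -1)) = Mul(-290325, Pow(-81694, -1)) = Mul(-290325, Rational(-1, 81694)) = Rational(290325, 81694)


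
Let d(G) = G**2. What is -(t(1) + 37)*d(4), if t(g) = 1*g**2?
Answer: -608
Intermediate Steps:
t(g) = g**2
-(t(1) + 37)*d(4) = -(1**2 + 37)*4**2 = -(1 + 37)*16 = -38*16 = -1*608 = -608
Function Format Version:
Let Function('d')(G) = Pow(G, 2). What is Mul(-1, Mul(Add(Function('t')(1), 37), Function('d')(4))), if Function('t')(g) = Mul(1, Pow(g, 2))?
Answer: -608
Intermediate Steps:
Function('t')(g) = Pow(g, 2)
Mul(-1, Mul(Add(Function('t')(1), 37), Function('d')(4))) = Mul(-1, Mul(Add(Pow(1, 2), 37), Pow(4, 2))) = Mul(-1, Mul(Add(1, 37), 16)) = Mul(-1, Mul(38, 16)) = Mul(-1, 608) = -608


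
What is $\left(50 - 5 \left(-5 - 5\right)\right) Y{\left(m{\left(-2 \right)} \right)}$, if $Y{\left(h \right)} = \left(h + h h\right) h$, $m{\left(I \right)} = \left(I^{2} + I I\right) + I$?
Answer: $25200$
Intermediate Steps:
$m{\left(I \right)} = I + 2 I^{2}$ ($m{\left(I \right)} = \left(I^{2} + I^{2}\right) + I = 2 I^{2} + I = I + 2 I^{2}$)
$Y{\left(h \right)} = h \left(h + h^{2}\right)$ ($Y{\left(h \right)} = \left(h + h^{2}\right) h = h \left(h + h^{2}\right)$)
$\left(50 - 5 \left(-5 - 5\right)\right) Y{\left(m{\left(-2 \right)} \right)} = \left(50 - 5 \left(-5 - 5\right)\right) \left(- 2 \left(1 + 2 \left(-2\right)\right)\right)^{2} \left(1 - 2 \left(1 + 2 \left(-2\right)\right)\right) = \left(50 - -50\right) \left(- 2 \left(1 - 4\right)\right)^{2} \left(1 - 2 \left(1 - 4\right)\right) = \left(50 + 50\right) \left(\left(-2\right) \left(-3\right)\right)^{2} \left(1 - -6\right) = 100 \cdot 6^{2} \left(1 + 6\right) = 100 \cdot 36 \cdot 7 = 100 \cdot 252 = 25200$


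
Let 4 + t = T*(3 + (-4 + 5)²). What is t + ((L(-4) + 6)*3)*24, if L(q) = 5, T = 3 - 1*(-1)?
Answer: 804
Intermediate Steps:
T = 4 (T = 3 + 1 = 4)
t = 12 (t = -4 + 4*(3 + (-4 + 5)²) = -4 + 4*(3 + 1²) = -4 + 4*(3 + 1) = -4 + 4*4 = -4 + 16 = 12)
t + ((L(-4) + 6)*3)*24 = 12 + ((5 + 6)*3)*24 = 12 + (11*3)*24 = 12 + 33*24 = 12 + 792 = 804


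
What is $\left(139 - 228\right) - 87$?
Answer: $-176$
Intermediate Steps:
$\left(139 - 228\right) - 87 = -89 + \left(-157 + 70\right) = -89 - 87 = -176$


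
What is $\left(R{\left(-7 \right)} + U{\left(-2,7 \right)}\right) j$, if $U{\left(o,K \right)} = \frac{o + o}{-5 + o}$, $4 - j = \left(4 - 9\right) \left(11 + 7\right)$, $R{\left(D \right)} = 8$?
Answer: $\frac{5640}{7} \approx 805.71$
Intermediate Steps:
$j = 94$ ($j = 4 - \left(4 - 9\right) \left(11 + 7\right) = 4 - \left(-5\right) 18 = 4 - -90 = 4 + 90 = 94$)
$U{\left(o,K \right)} = \frac{2 o}{-5 + o}$
$\left(R{\left(-7 \right)} + U{\left(-2,7 \right)}\right) j = \left(8 + 2 \left(-2\right) \frac{1}{-5 - 2}\right) 94 = \left(8 + 2 \left(-2\right) \frac{1}{-7}\right) 94 = \left(8 + 2 \left(-2\right) \left(- \frac{1}{7}\right)\right) 94 = \left(8 + \frac{4}{7}\right) 94 = \frac{60}{7} \cdot 94 = \frac{5640}{7}$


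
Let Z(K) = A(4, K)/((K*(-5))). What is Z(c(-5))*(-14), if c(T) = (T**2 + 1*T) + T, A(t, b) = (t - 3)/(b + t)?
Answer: 14/1425 ≈ 0.0098246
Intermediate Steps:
A(t, b) = (-3 + t)/(b + t)
c(T) = T**2 + 2*T (c(T) = (T**2 + T) + T = (T + T**2) + T = T**2 + 2*T)
Z(K) = -1/(5*K*(4 + K)) (Z(K) = ((-3 + 4)/(K + 4))/((K*(-5))) = (1/(4 + K))/((-5*K)) = (-1/(5*K))/(4 + K) = -1/(5*K*(4 + K)))
Z(c(-5))*(-14) = -1/(5*((-5*(2 - 5)))*(4 - 5*(2 - 5)))*(-14) = -1/(5*((-5*(-3)))*(4 - 5*(-3)))*(-14) = -1/5/(15*(4 + 15))*(-14) = -1/5*1/15/19*(-14) = -1/5*1/15*1/19*(-14) = -1/1425*(-14) = 14/1425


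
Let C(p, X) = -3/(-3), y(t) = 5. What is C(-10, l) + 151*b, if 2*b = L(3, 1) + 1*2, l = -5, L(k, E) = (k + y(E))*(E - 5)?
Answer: -2264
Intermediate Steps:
L(k, E) = (-5 + E)*(5 + k) (L(k, E) = (k + 5)*(E - 5) = (5 + k)*(-5 + E) = (-5 + E)*(5 + k))
C(p, X) = 1 (C(p, X) = -3*(-1)/3 = -1*(-1) = 1)
b = -15 (b = ((-25 - 5*3 + 5*1 + 1*3) + 1*2)/2 = ((-25 - 15 + 5 + 3) + 2)/2 = (-32 + 2)/2 = (1/2)*(-30) = -15)
C(-10, l) + 151*b = 1 + 151*(-15) = 1 - 2265 = -2264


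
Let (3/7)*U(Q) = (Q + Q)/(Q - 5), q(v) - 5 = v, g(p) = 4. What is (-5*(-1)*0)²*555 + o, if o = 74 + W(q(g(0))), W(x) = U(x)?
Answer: 169/2 ≈ 84.500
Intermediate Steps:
q(v) = 5 + v
U(Q) = 14*Q/(3*(-5 + Q)) (U(Q) = 7*((Q + Q)/(Q - 5))/3 = 7*((2*Q)/(-5 + Q))/3 = 7*(2*Q/(-5 + Q))/3 = 14*Q/(3*(-5 + Q)))
W(x) = 14*x/(3*(-5 + x))
o = 169/2 (o = 74 + 14*(5 + 4)/(3*(-5 + (5 + 4))) = 74 + (14/3)*9/(-5 + 9) = 74 + (14/3)*9/4 = 74 + (14/3)*9*(¼) = 74 + 21/2 = 169/2 ≈ 84.500)
(-5*(-1)*0)²*555 + o = (-5*(-1)*0)²*555 + 169/2 = (5*0)²*555 + 169/2 = 0²*555 + 169/2 = 0*555 + 169/2 = 0 + 169/2 = 169/2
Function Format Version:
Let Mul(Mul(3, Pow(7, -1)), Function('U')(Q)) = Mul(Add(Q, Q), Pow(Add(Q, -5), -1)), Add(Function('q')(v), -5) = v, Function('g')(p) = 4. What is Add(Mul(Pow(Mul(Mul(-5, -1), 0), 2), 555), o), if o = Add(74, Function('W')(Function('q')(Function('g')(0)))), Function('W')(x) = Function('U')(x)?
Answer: Rational(169, 2) ≈ 84.500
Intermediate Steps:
Function('q')(v) = Add(5, v)
Function('U')(Q) = Mul(Rational(14, 3), Q, Pow(Add(-5, Q), -1)) (Function('U')(Q) = Mul(Rational(7, 3), Mul(Add(Q, Q), Pow(Add(Q, -5), -1))) = Mul(Rational(7, 3), Mul(Mul(2, Q), Pow(Add(-5, Q), -1))) = Mul(Rational(7, 3), Mul(2, Q, Pow(Add(-5, Q), -1))) = Mul(Rational(14, 3), Q, Pow(Add(-5, Q), -1)))
Function('W')(x) = Mul(Rational(14, 3), x, Pow(Add(-5, x), -1))
o = Rational(169, 2) (o = Add(74, Mul(Rational(14, 3), Add(5, 4), Pow(Add(-5, Add(5, 4)), -1))) = Add(74, Mul(Rational(14, 3), 9, Pow(Add(-5, 9), -1))) = Add(74, Mul(Rational(14, 3), 9, Pow(4, -1))) = Add(74, Mul(Rational(14, 3), 9, Rational(1, 4))) = Add(74, Rational(21, 2)) = Rational(169, 2) ≈ 84.500)
Add(Mul(Pow(Mul(Mul(-5, -1), 0), 2), 555), o) = Add(Mul(Pow(Mul(Mul(-5, -1), 0), 2), 555), Rational(169, 2)) = Add(Mul(Pow(Mul(5, 0), 2), 555), Rational(169, 2)) = Add(Mul(Pow(0, 2), 555), Rational(169, 2)) = Add(Mul(0, 555), Rational(169, 2)) = Add(0, Rational(169, 2)) = Rational(169, 2)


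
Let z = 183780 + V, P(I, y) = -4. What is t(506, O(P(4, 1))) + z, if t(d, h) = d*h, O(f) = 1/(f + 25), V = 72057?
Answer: 5373083/21 ≈ 2.5586e+5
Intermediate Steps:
z = 255837 (z = 183780 + 72057 = 255837)
O(f) = 1/(25 + f)
t(506, O(P(4, 1))) + z = 506/(25 - 4) + 255837 = 506/21 + 255837 = 5373083/21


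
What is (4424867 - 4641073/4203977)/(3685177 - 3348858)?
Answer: 18602034454986/1413877340663 ≈ 13.157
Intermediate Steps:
(4424867 - 4641073/4203977)/(3685177 - 3348858) = (4424867 - 4641073*1/4203977)/336319 = (4424867 - 4641073/4203977)*(1/336319) = (18602034454986/4203977)*(1/336319) = 18602034454986/1413877340663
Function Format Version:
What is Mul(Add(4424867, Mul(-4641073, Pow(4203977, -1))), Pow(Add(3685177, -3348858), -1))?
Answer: Rational(18602034454986, 1413877340663) ≈ 13.157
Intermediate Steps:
Mul(Add(4424867, Mul(-4641073, Pow(4203977, -1))), Pow(Add(3685177, -3348858), -1)) = Mul(Add(4424867, Mul(-4641073, Rational(1, 4203977))), Pow(336319, -1)) = Mul(Add(4424867, Rational(-4641073, 4203977)), Rational(1, 336319)) = Mul(Rational(18602034454986, 4203977), Rational(1, 336319)) = Rational(18602034454986, 1413877340663)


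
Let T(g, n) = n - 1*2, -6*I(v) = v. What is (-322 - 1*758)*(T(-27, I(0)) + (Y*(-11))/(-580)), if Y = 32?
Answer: 43632/29 ≈ 1504.6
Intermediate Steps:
I(v) = -v/6
T(g, n) = -2 + n (T(g, n) = n - 2 = -2 + n)
(-322 - 1*758)*(T(-27, I(0)) + (Y*(-11))/(-580)) = (-322 - 1*758)*((-2 - 1/6*0) + (32*(-11))/(-580)) = (-322 - 758)*((-2 + 0) - 352*(-1/580)) = -1080*(-2 + 88/145) = -1080*(-202/145) = 43632/29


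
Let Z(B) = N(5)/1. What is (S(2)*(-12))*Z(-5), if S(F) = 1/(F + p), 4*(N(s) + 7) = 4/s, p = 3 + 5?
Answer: 204/25 ≈ 8.1600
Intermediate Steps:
p = 8
N(s) = -7 + 1/s (N(s) = -7 + (4/s)/4 = -7 + 1/s)
S(F) = 1/(8 + F) (S(F) = 1/(F + 8) = 1/(8 + F))
Z(B) = -34/5 (Z(B) = (-7 + 1/5)/1 = (-7 + ⅕)*1 = -34/5*1 = -34/5)
(S(2)*(-12))*Z(-5) = (-12/(8 + 2))*(-34/5) = (-12/10)*(-34/5) = ((⅒)*(-12))*(-34/5) = -6/5*(-34/5) = 204/25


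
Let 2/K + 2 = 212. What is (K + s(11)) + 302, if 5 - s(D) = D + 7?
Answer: 30346/105 ≈ 289.01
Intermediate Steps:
K = 1/105 (K = 2/(-2 + 212) = 2/210 = 2*(1/210) = 1/105 ≈ 0.0095238)
s(D) = -2 - D (s(D) = 5 - (D + 7) = 5 - (7 + D) = 5 + (-7 - D) = -2 - D)
(K + s(11)) + 302 = (1/105 + (-2 - 1*11)) + 302 = (1/105 + (-2 - 11)) + 302 = (1/105 - 13) + 302 = -1364/105 + 302 = 30346/105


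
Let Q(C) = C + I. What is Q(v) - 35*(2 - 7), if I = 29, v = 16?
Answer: 220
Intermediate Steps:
Q(C) = 29 + C (Q(C) = C + 29 = 29 + C)
Q(v) - 35*(2 - 7) = (29 + 16) - 35*(2 - 7) = 45 - 35*(-5) = 45 - 1*(-175) = 45 + 175 = 220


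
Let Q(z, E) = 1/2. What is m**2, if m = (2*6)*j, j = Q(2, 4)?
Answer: 36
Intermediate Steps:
Q(z, E) = 1/2
j = 1/2 ≈ 0.50000
m = 6 (m = (2*6)*(1/2) = 12*(1/2) = 6)
m**2 = 6**2 = 36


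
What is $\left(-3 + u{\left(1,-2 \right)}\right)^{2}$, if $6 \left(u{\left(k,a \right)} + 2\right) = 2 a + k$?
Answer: $\frac{121}{4} \approx 30.25$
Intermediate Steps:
$u{\left(k,a \right)} = -2 + \frac{a}{3} + \frac{k}{6}$ ($u{\left(k,a \right)} = -2 + \frac{2 a + k}{6} = -2 + \frac{k + 2 a}{6} = -2 + \left(\frac{a}{3} + \frac{k}{6}\right) = -2 + \frac{a}{3} + \frac{k}{6}$)
$\left(-3 + u{\left(1,-2 \right)}\right)^{2} = \left(-3 + \left(-2 + \frac{1}{3} \left(-2\right) + \frac{1}{6} \cdot 1\right)\right)^{2} = \left(-3 - \frac{5}{2}\right)^{2} = \left(- \frac{11}{2}\right)^{2} = \frac{121}{4}$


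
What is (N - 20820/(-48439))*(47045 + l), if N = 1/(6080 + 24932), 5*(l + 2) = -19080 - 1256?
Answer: 138751298073241/7510951340 ≈ 18473.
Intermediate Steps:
l = -20346/5 (l = -2 + (-19080 - 1256)/5 = -2 + (1/5)*(-20336) = -2 - 20336/5 = -20346/5 ≈ -4069.2)
N = 1/31012 ≈ 3.2246e-5
(N - 20820/(-48439))*(47045 + l) = (1/31012 - 20820/(-48439))*(47045 - 20346/5) = (1/31012 - 20820*(-1/48439))*(214879/5) = (1/31012 + 20820/48439)*(214879/5) = (645718279/1502190268)*(214879/5) = 138751298073241/7510951340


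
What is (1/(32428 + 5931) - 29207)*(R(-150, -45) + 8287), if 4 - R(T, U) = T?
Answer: -9456885424592/38359 ≈ -2.4654e+8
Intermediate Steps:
R(T, U) = 4 - T
(1/(32428 + 5931) - 29207)*(R(-150, -45) + 8287) = (1/(32428 + 5931) - 29207)*((4 - 1*(-150)) + 8287) = (1/38359 - 29207)*((4 + 150) + 8287) = (1/38359 - 29207)*(154 + 8287) = -1120351312/38359*8441 = -9456885424592/38359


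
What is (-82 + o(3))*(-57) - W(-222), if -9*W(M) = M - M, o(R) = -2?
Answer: 4788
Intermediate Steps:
W(M) = 0 (W(M) = -(M - M)/9 = -1/9*0 = 0)
(-82 + o(3))*(-57) - W(-222) = (-82 - 2)*(-57) - 1*0 = -84*(-57) + 0 = 4788 + 0 = 4788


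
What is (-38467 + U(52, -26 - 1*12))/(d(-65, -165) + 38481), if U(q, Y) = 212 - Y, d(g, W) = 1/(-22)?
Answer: -840774/846581 ≈ -0.99314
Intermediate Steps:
d(g, W) = -1/22
(-38467 + U(52, -26 - 1*12))/(d(-65, -165) + 38481) = (-38467 + (212 - (-26 - 1*12)))/(-1/22 + 38481) = (-38467 + (212 - (-26 - 12)))/(846581/22) = (-38467 + (212 - 1*(-38)))*(22/846581) = (-38467 + (212 + 38))*(22/846581) = (-38467 + 250)*(22/846581) = -38217*22/846581 = -840774/846581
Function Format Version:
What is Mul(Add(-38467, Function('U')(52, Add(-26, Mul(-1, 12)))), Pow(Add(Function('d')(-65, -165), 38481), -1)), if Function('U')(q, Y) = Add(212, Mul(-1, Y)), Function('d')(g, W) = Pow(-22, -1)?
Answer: Rational(-840774, 846581) ≈ -0.99314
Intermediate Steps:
Function('d')(g, W) = Rational(-1, 22)
Mul(Add(-38467, Function('U')(52, Add(-26, Mul(-1, 12)))), Pow(Add(Function('d')(-65, -165), 38481), -1)) = Mul(Add(-38467, Add(212, Mul(-1, Add(-26, Mul(-1, 12))))), Pow(Add(Rational(-1, 22), 38481), -1)) = Mul(Add(-38467, Add(212, Mul(-1, Add(-26, -12)))), Pow(Rational(846581, 22), -1)) = Mul(Add(-38467, Add(212, Mul(-1, -38))), Rational(22, 846581)) = Mul(Add(-38467, Add(212, 38)), Rational(22, 846581)) = Mul(Add(-38467, 250), Rational(22, 846581)) = Mul(-38217, Rational(22, 846581)) = Rational(-840774, 846581)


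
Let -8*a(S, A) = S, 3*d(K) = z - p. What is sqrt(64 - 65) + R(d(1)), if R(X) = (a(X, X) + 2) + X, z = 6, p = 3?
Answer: 23/8 + I ≈ 2.875 + 1.0*I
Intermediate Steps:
d(K) = 1 (d(K) = (6 - 1*3)/3 = (6 - 3)/3 = (1/3)*3 = 1)
a(S, A) = -S/8
R(X) = 2 + 7*X/8 (R(X) = (-X/8 + 2) + X = (2 - X/8) + X = 2 + 7*X/8)
sqrt(64 - 65) + R(d(1)) = sqrt(64 - 65) + (2 + (7/8)*1) = sqrt(-1) + (2 + 7/8) = I + 23/8 = 23/8 + I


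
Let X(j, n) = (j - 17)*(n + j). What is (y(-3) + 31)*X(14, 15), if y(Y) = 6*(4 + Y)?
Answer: -3219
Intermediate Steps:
y(Y) = 24 + 6*Y
X(j, n) = (-17 + j)*(j + n)
(y(-3) + 31)*X(14, 15) = ((24 + 6*(-3)) + 31)*(14² - 17*14 - 17*15 + 14*15) = ((24 - 18) + 31)*(196 - 238 - 255 + 210) = (6 + 31)*(-87) = 37*(-87) = -3219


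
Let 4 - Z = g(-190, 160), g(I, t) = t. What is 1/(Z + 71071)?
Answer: 1/70915 ≈ 1.4101e-5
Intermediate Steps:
Z = -156 (Z = 4 - 1*160 = 4 - 160 = -156)
1/(Z + 71071) = 1/(-156 + 71071) = 1/70915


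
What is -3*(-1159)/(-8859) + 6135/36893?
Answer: -24642332/108945029 ≈ -0.22619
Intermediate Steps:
-3*(-1159)/(-8859) + 6135/36893 = 3477*(-1/8859) + 6135*(1/36893) = -1159/2953 + 6135/36893 = -24642332/108945029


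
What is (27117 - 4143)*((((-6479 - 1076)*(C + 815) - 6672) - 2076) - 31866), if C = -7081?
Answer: 1086647593584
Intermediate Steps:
(27117 - 4143)*((((-6479 - 1076)*(C + 815) - 6672) - 2076) - 31866) = (27117 - 4143)*((((-6479 - 1076)*(-7081 + 815) - 6672) - 2076) - 31866) = 22974*(((-7555*(-6266) - 6672) - 2076) - 31866) = 22974*(((47339630 - 6672) - 2076) - 31866) = 22974*((47332958 - 2076) - 31866) = 22974*(47330882 - 31866) = 22974*47299016 = 1086647593584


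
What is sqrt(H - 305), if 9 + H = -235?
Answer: 3*I*sqrt(61) ≈ 23.431*I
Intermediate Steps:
H = -244 (H = -9 - 235 = -244)
sqrt(H - 305) = sqrt(-244 - 305) = sqrt(-549) = 3*I*sqrt(61)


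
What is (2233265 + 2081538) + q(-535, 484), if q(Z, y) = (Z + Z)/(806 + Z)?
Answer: 1169310543/271 ≈ 4.3148e+6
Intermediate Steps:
q(Z, y) = 2*Z/(806 + Z) (q(Z, y) = (2*Z)/(806 + Z) = 2*Z/(806 + Z))
(2233265 + 2081538) + q(-535, 484) = (2233265 + 2081538) + 2*(-535)/(806 - 535) = 4314803 + 2*(-535)/271 = 4314803 + 2*(-535)*(1/271) = 4314803 - 1070/271 = 1169310543/271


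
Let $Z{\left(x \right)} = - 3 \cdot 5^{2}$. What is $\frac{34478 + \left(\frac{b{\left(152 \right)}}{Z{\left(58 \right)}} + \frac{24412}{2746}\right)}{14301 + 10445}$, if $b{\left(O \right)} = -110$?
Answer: $\frac{355143853}{254821935} \approx 1.3937$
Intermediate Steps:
$Z{\left(x \right)} = -75$ ($Z{\left(x \right)} = \left(-3\right) 25 = -75$)
$\frac{34478 + \left(\frac{b{\left(152 \right)}}{Z{\left(58 \right)}} + \frac{24412}{2746}\right)}{14301 + 10445} = \frac{34478 + \left(- \frac{110}{-75} + \frac{24412}{2746}\right)}{14301 + 10445} = \frac{34478 + \left(\left(-110\right) \left(- \frac{1}{75}\right) + 24412 \cdot \frac{1}{2746}\right)}{24746} = \left(34478 + \left(\frac{22}{15} + \frac{12206}{1373}\right)\right) \frac{1}{24746} = \left(34478 + \frac{213296}{20595}\right) \frac{1}{24746} = \frac{710287706}{20595} \cdot \frac{1}{24746} = \frac{355143853}{254821935}$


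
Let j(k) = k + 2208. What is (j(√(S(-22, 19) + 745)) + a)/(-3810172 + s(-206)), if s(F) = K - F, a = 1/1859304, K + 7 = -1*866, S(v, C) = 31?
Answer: -4105343233/7085508196056 - 2*√194/3810839 ≈ -0.00058671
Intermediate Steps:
K = -873 (K = -7 - 1*866 = -7 - 866 = -873)
j(k) = 2208 + k
a = 1/1859304 ≈ 5.3784e-7
s(F) = -873 - F
(j(√(S(-22, 19) + 745)) + a)/(-3810172 + s(-206)) = ((2208 + √(31 + 745)) + 1/1859304)/(-3810172 + (-873 - 1*(-206))) = ((2208 + √776) + 1/1859304)/(-3810172 + (-873 + 206)) = ((2208 + 2*√194) + 1/1859304)/(-3810172 - 667) = (4105343233/1859304 + 2*√194)/(-3810839) = (4105343233/1859304 + 2*√194)*(-1/3810839) = -4105343233/7085508196056 - 2*√194/3810839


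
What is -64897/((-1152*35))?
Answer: 9271/5760 ≈ 1.6095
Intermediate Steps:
-64897/((-1152*35)) = -64897/(-40320) = -64897*(-1/40320) = 9271/5760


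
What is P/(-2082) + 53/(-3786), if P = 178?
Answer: -130709/1313742 ≈ -0.099494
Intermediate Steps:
P/(-2082) + 53/(-3786) = 178/(-2082) + 53/(-3786) = 178*(-1/2082) + 53*(-1/3786) = -89/1041 - 53/3786 = -130709/1313742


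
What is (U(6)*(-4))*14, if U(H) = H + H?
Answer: -672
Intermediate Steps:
U(H) = 2*H
(U(6)*(-4))*14 = ((2*6)*(-4))*14 = (12*(-4))*14 = -48*14 = -672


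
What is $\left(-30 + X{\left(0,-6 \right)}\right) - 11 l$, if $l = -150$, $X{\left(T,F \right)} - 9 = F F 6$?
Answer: $1845$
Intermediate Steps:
$X{\left(T,F \right)} = 9 + 6 F^{2}$ ($X{\left(T,F \right)} = 9 + F F 6 = 9 + F^{2} \cdot 6 = 9 + 6 F^{2}$)
$\left(-30 + X{\left(0,-6 \right)}\right) - 11 l = \left(-30 + \left(9 + 6 \left(-6\right)^{2}\right)\right) - -1650 = \left(-30 + \left(9 + 6 \cdot 36\right)\right) + 1650 = \left(-30 + \left(9 + 216\right)\right) + 1650 = \left(-30 + 225\right) + 1650 = 195 + 1650 = 1845$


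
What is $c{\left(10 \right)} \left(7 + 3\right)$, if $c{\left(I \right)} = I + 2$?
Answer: $120$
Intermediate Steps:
$c{\left(I \right)} = 2 + I$
$c{\left(10 \right)} \left(7 + 3\right) = \left(2 + 10\right) \left(7 + 3\right) = 12 \cdot 10 = 120$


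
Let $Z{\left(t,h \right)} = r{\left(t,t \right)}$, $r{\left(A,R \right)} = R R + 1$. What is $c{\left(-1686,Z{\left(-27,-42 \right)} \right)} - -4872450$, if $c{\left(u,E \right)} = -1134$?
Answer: $4871316$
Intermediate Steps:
$r{\left(A,R \right)} = 1 + R^{2}$ ($r{\left(A,R \right)} = R^{2} + 1 = 1 + R^{2}$)
$Z{\left(t,h \right)} = 1 + t^{2}$
$c{\left(-1686,Z{\left(-27,-42 \right)} \right)} - -4872450 = -1134 - -4872450 = -1134 + 4872450 = 4871316$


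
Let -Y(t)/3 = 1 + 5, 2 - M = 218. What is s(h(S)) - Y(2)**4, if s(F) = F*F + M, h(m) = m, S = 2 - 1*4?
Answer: -105188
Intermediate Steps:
S = -2 (S = 2 - 4 = -2)
M = -216 (M = 2 - 1*218 = 2 - 218 = -216)
s(F) = -216 + F**2 (s(F) = F*F - 216 = F**2 - 216 = -216 + F**2)
Y(t) = -18 (Y(t) = -3*(1 + 5) = -3*6 = -18)
s(h(S)) - Y(2)**4 = (-216 + (-2)**2) - 1*(-18)**4 = (-216 + 4) - 1*104976 = -212 - 104976 = -105188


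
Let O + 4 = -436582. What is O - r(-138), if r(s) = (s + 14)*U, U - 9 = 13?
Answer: -433858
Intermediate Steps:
U = 22 (U = 9 + 13 = 22)
O = -436586 (O = -4 - 436582 = -436586)
r(s) = 308 + 22*s (r(s) = (s + 14)*22 = (14 + s)*22 = 308 + 22*s)
O - r(-138) = -436586 - (308 + 22*(-138)) = -436586 - (308 - 3036) = -436586 - 1*(-2728) = -436586 + 2728 = -433858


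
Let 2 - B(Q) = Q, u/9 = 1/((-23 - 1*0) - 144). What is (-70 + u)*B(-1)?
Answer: -35097/167 ≈ -210.16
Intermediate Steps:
u = -9/167 (u = 9/((-23 - 1*0) - 144) = 9/((-23 + 0) - 144) = 9/(-23 - 144) = 9/(-167) = 9*(-1/167) = -9/167 ≈ -0.053892)
B(Q) = 2 - Q
(-70 + u)*B(-1) = (-70 - 9/167)*(2 - 1*(-1)) = -11699*(2 + 1)/167 = -11699/167*3 = -35097/167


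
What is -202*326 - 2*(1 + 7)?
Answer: -65868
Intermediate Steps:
-202*326 - 2*(1 + 7) = -65852 - 2*8 = -65852 - 16 = -65868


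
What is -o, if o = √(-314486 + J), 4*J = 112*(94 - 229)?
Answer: -I*√318266 ≈ -564.15*I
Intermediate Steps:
J = -3780 (J = (112*(94 - 229))/4 = (112*(-135))/4 = (¼)*(-15120) = -3780)
o = I*√318266 (o = √(-314486 - 3780) = √(-318266) = I*√318266 ≈ 564.15*I)
-o = -I*√318266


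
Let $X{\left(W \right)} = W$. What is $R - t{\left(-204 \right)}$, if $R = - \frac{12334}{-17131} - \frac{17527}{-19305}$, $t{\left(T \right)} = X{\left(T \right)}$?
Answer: $\frac{68004009727}{330713955} \approx 205.63$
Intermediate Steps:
$t{\left(T \right)} = T$
$R = \frac{538362907}{330713955}$ ($R = \left(-12334\right) \left(- \frac{1}{17131}\right) - - \frac{17527}{19305} = \frac{12334}{17131} + \frac{17527}{19305} = \frac{538362907}{330713955} \approx 1.6279$)
$R - t{\left(-204 \right)} = \frac{538362907}{330713955} - -204 = \frac{538362907}{330713955} + 204 = \frac{68004009727}{330713955}$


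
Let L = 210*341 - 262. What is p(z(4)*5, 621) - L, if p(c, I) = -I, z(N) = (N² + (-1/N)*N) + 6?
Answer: -71969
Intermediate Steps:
z(N) = 5 + N² (z(N) = (N² - 1) + 6 = (-1 + N²) + 6 = 5 + N²)
L = 71348 (L = 71610 - 262 = 71348)
p(z(4)*5, 621) - L = -1*621 - 1*71348 = -621 - 71348 = -71969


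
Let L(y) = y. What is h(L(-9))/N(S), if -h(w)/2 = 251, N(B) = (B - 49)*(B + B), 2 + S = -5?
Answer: -251/392 ≈ -0.64031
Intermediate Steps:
S = -7 (S = -2 - 5 = -7)
N(B) = 2*B*(-49 + B) (N(B) = (-49 + B)*(2*B) = 2*B*(-49 + B))
h(w) = -502 (h(w) = -2*251 = -502)
h(L(-9))/N(S) = -502*(-1/(14*(-49 - 7))) = -502/(2*(-7)*(-56)) = -502/784 = -502*1/784 = -251/392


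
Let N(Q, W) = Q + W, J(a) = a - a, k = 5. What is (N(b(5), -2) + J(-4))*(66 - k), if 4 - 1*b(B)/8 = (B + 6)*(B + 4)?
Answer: -46482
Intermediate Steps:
b(B) = 32 - 8*(4 + B)*(6 + B) (b(B) = 32 - 8*(B + 6)*(B + 4) = 32 - 8*(6 + B)*(4 + B) = 32 - 8*(4 + B)*(6 + B))
J(a) = 0
(N(b(5), -2) + J(-4))*(66 - k) = (((-160 - 80*5 - 8*5**2) - 2) + 0)*(66 - 1*5) = (((-160 - 400 - 8*25) - 2) + 0)*(66 - 5) = (((-160 - 400 - 200) - 2) + 0)*61 = ((-760 - 2) + 0)*61 = (-762 + 0)*61 = -762*61 = -46482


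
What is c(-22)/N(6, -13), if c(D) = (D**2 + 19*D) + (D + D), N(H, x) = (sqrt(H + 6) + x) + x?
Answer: -143/166 - 11*sqrt(3)/166 ≈ -0.97622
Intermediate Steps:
N(H, x) = sqrt(6 + H) + 2*x (N(H, x) = (sqrt(6 + H) + x) + x = (x + sqrt(6 + H)) + x = sqrt(6 + H) + 2*x)
c(D) = D**2 + 21*D (c(D) = (D**2 + 19*D) + 2*D = D**2 + 21*D)
c(-22)/N(6, -13) = (-22*(21 - 22))/(sqrt(6 + 6) + 2*(-13)) = (-22*(-1))/(sqrt(12) - 26) = 22/(2*sqrt(3) - 26) = 22/(-26 + 2*sqrt(3))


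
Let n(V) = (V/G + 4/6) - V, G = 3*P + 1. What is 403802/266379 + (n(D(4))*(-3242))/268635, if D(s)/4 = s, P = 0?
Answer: 107899616458/71558722665 ≈ 1.5078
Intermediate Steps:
D(s) = 4*s
G = 1 (G = 3*0 + 1 = 0 + 1 = 1)
n(V) = ⅔ (n(V) = (V/1 + 4/6) - V = (V*1 + 4*(⅙)) - V = (V + ⅔) - V = (⅔ + V) - V = ⅔)
403802/266379 + (n(D(4))*(-3242))/268635 = 403802/266379 + ((⅔)*(-3242))/268635 = 403802*(1/266379) - 6484/3*1/268635 = 403802/266379 - 6484/805905 = 107899616458/71558722665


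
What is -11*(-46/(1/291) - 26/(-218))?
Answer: 16049671/109 ≈ 1.4724e+5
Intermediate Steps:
-11*(-46/(1/291) - 26/(-218)) = -11*(-46/1/291 - 26*(-1/218)) = -11*(-46*291 + 13/109) = -11*(-13386 + 13/109) = -11*(-1459061/109) = 16049671/109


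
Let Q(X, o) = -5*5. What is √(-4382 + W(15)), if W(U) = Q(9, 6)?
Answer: I*√4407 ≈ 66.385*I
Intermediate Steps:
Q(X, o) = -25
W(U) = -25
√(-4382 + W(15)) = √(-4382 - 25) = √(-4407) = I*√4407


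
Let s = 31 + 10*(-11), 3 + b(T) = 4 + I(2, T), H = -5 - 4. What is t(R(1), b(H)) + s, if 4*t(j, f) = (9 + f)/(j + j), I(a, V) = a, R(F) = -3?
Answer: -159/2 ≈ -79.500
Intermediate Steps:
H = -9
b(T) = 3 (b(T) = -3 + (4 + 2) = -3 + 6 = 3)
t(j, f) = (9 + f)/(8*j) (t(j, f) = ((9 + f)/(j + j))/4 = ((9 + f)/((2*j)))/4 = ((9 + f)*(1/(2*j)))/4 = ((9 + f)/(2*j))/4 = (9 + f)/(8*j))
s = -79 (s = 31 - 110 = -79)
t(R(1), b(H)) + s = (⅛)*(9 + 3)/(-3) - 79 = (⅛)*(-⅓)*12 - 79 = -½ - 79 = -159/2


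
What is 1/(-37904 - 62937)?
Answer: -1/100841 ≈ -9.9166e-6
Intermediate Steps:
1/(-37904 - 62937) = 1/(-100841) = -1/100841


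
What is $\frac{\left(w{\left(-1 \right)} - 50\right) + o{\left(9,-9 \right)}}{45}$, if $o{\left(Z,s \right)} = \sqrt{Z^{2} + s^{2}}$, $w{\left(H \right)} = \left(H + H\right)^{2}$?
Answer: $- \frac{46}{45} + \frac{\sqrt{2}}{5} \approx -0.73938$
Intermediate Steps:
$w{\left(H \right)} = 4 H^{2}$ ($w{\left(H \right)} = \left(2 H\right)^{2} = 4 H^{2}$)
$\frac{\left(w{\left(-1 \right)} - 50\right) + o{\left(9,-9 \right)}}{45} = \frac{\left(4 \left(-1\right)^{2} - 50\right) + \sqrt{9^{2} + \left(-9\right)^{2}}}{45} = \frac{\left(4 \cdot 1 - 50\right) + \sqrt{81 + 81}}{45} = \frac{\left(4 - 50\right) + \sqrt{162}}{45} = \frac{-46 + 9 \sqrt{2}}{45} = - \frac{46}{45} + \frac{\sqrt{2}}{5}$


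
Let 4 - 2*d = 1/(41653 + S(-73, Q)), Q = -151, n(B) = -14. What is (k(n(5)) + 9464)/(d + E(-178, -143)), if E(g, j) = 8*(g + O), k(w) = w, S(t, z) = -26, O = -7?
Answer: -87416700/13672157 ≈ -6.3938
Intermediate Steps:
d = 166507/83254 (d = 2 - 1/(2*(41653 - 26)) = 2 - ½/41627 = 2 - ½*1/41627 = 2 - 1/83254 = 166507/83254 ≈ 2.0000)
E(g, j) = -56 + 8*g (E(g, j) = 8*(g - 7) = 8*(-7 + g) = -56 + 8*g)
(k(n(5)) + 9464)/(d + E(-178, -143)) = (-14 + 9464)/(166507/83254 + (-56 + 8*(-178))) = 9450/(166507/83254 + (-56 - 1424)) = 9450/(166507/83254 - 1480) = 9450/(-123049413/83254) = 9450*(-83254/123049413) = -87416700/13672157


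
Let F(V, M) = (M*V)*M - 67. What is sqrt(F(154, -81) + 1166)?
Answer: sqrt(1011493) ≈ 1005.7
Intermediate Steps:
F(V, M) = -67 + V*M**2 (F(V, M) = V*M**2 - 67 = -67 + V*M**2)
sqrt(F(154, -81) + 1166) = sqrt((-67 + 154*(-81)**2) + 1166) = sqrt((-67 + 154*6561) + 1166) = sqrt((-67 + 1010394) + 1166) = sqrt(1010327 + 1166) = sqrt(1011493)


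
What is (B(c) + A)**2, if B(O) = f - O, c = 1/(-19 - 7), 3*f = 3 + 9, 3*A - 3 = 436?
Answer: 137569441/6084 ≈ 22612.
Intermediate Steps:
A = 439/3 (A = 1 + (1/3)*436 = 1 + 436/3 = 439/3 ≈ 146.33)
f = 4 (f = (3 + 9)/3 = (1/3)*12 = 4)
c = -1/26 (c = 1/(-26) = -1/26 ≈ -0.038462)
B(O) = 4 - O
(B(c) + A)**2 = ((4 - 1*(-1/26)) + 439/3)**2 = ((4 + 1/26) + 439/3)**2 = (105/26 + 439/3)**2 = (11729/78)**2 = 137569441/6084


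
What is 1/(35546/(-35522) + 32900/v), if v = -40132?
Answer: -178196113/324400734 ≈ -0.54931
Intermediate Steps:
1/(35546/(-35522) + 32900/v) = 1/(35546/(-35522) + 32900/(-40132)) = 1/(35546*(-1/35522) + 32900*(-1/40132)) = 1/(-17773/17761 - 8225/10033) = 1/(-324400734/178196113) = -178196113/324400734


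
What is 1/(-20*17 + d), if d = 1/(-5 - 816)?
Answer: -821/279141 ≈ -0.0029412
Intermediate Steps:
d = -1/821 (d = 1/(-821) = -1/821 ≈ -0.0012180)
1/(-20*17 + d) = 1/(-20*17 - 1/821) = 1/(-340 - 1/821) = 1/(-279141/821) = -821/279141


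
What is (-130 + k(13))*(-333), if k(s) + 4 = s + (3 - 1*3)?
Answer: 40293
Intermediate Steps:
k(s) = -4 + s (k(s) = -4 + (s + (3 - 1*3)) = -4 + (s + (3 - 3)) = -4 + (s + 0) = -4 + s)
(-130 + k(13))*(-333) = (-130 + (-4 + 13))*(-333) = (-130 + 9)*(-333) = -121*(-333) = 40293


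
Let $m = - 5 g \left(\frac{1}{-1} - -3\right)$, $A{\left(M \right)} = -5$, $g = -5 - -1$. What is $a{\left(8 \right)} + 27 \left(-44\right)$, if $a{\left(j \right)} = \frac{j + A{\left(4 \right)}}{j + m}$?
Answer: $- \frac{19007}{16} \approx -1187.9$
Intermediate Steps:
$g = -4$ ($g = -5 + 1 = -4$)
$m = 40$ ($m = \left(-5\right) \left(-4\right) \left(\frac{1}{-1} - -3\right) = 20 \left(-1 + 3\right) = 20 \cdot 2 = 40$)
$a{\left(j \right)} = \frac{-5 + j}{40 + j}$ ($a{\left(j \right)} = \frac{j - 5}{j + 40} = \frac{-5 + j}{40 + j}$)
$a{\left(8 \right)} + 27 \left(-44\right) = \frac{-5 + 8}{40 + 8} + 27 \left(-44\right) = \frac{1}{48} \cdot 3 - 1188 = \frac{1}{16} - 1188 = - \frac{19007}{16}$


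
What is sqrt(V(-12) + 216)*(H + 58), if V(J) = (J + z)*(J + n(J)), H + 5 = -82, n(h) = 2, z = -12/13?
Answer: -58*sqrt(14586)/13 ≈ -538.83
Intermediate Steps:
z = -12/13 (z = -12*1/13 = -12/13 ≈ -0.92308)
H = -87 (H = -5 - 82 = -87)
V(J) = (2 + J)*(-12/13 + J) (V(J) = (J - 12/13)*(J + 2) = (-12/13 + J)*(2 + J) = (2 + J)*(-12/13 + J))
sqrt(V(-12) + 216)*(H + 58) = sqrt((-24/13 + (-12)**2 + (14/13)*(-12)) + 216)*(-87 + 58) = sqrt((-24/13 + 144 - 168/13) + 216)*(-29) = sqrt(1680/13 + 216)*(-29) = sqrt(4488/13)*(-29) = (2*sqrt(14586)/13)*(-29) = -58*sqrt(14586)/13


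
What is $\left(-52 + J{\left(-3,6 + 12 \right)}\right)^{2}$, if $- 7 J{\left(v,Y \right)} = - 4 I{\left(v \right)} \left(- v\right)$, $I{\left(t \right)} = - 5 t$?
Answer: $\frac{33856}{49} \approx 690.94$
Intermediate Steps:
$J{\left(v,Y \right)} = \frac{20 v^{2}}{7}$ ($J{\left(v,Y \right)} = - \frac{- 4 \left(- 5 v\right) \left(- v\right)}{7} = - \frac{20 v \left(- v\right)}{7} = - \frac{\left(-20\right) v^{2}}{7} = \frac{20 v^{2}}{7}$)
$\left(-52 + J{\left(-3,6 + 12 \right)}\right)^{2} = \left(-52 + \frac{20 \left(-3\right)^{2}}{7}\right)^{2} = \left(-52 + \frac{20}{7} \cdot 9\right)^{2} = \left(-52 + \frac{180}{7}\right)^{2} = \left(- \frac{184}{7}\right)^{2} = \frac{33856}{49}$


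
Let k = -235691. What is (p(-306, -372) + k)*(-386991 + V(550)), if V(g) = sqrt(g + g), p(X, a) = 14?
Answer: 91204877907 - 2356770*sqrt(11) ≈ 9.1197e+10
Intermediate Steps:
V(g) = sqrt(2)*sqrt(g) (V(g) = sqrt(2*g) = sqrt(2)*sqrt(g))
(p(-306, -372) + k)*(-386991 + V(550)) = (14 - 235691)*(-386991 + sqrt(2)*sqrt(550)) = -235677*(-386991 + sqrt(2)*(5*sqrt(22))) = -235677*(-386991 + 10*sqrt(11)) = 91204877907 - 2356770*sqrt(11)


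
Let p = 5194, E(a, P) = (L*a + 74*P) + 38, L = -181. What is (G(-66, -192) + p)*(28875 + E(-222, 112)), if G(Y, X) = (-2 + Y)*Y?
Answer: 749222206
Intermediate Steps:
E(a, P) = 38 - 181*a + 74*P (E(a, P) = (-181*a + 74*P) + 38 = 38 - 181*a + 74*P)
G(Y, X) = Y*(-2 + Y)
(G(-66, -192) + p)*(28875 + E(-222, 112)) = (-66*(-2 - 66) + 5194)*(28875 + (38 - 181*(-222) + 74*112)) = (-66*(-68) + 5194)*(28875 + (38 + 40182 + 8288)) = (4488 + 5194)*(28875 + 48508) = 9682*77383 = 749222206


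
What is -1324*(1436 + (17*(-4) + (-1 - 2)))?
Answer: -1807260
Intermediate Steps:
-1324*(1436 + (17*(-4) + (-1 - 2))) = -1324*(1436 + (-68 - 3)) = -1324*(1436 - 71) = -1324*1365 = -1807260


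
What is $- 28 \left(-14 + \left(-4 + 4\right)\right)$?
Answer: $392$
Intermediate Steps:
$- 28 \left(-14 + \left(-4 + 4\right)\right) = - 28 \left(-14 + 0\right) = \left(-28\right) \left(-14\right) = 392$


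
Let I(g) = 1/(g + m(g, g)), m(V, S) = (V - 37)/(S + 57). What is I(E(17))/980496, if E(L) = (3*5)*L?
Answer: 13/3259250412 ≈ 3.9886e-9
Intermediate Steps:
m(V, S) = (-37 + V)/(57 + S)
E(L) = 15*L
I(g) = 1/(g + (-37 + g)/(57 + g))
I(E(17))/980496 = ((57 + 15*17)/(-37 + 15*17 + (15*17)*(57 + 15*17)))/980496 = ((57 + 255)/(-37 + 255 + 255*(57 + 255)))*(1/980496) = (312/(-37 + 255 + 255*312))*(1/980496) = (312/(-37 + 255 + 79560))*(1/980496) = (312/79778)*(1/980496) = ((1/79778)*312)*(1/980496) = (156/39889)*(1/980496) = 13/3259250412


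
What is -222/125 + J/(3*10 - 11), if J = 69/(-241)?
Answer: -1025163/572375 ≈ -1.7911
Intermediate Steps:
J = -69/241 (J = 69*(-1/241) = -69/241 ≈ -0.28631)
-222/125 + J/(3*10 - 11) = -222/125 - 69/(241*(3*10 - 11)) = -222*1/125 - 69/(241*(30 - 11)) = -222/125 - 69/241/19 = -222/125 - 69/241*1/19 = -222/125 - 69/4579 = -1025163/572375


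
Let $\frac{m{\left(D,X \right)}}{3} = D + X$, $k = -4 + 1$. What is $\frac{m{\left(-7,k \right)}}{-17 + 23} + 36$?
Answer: $31$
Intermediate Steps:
$k = -3$
$m{\left(D,X \right)} = 3 D + 3 X$ ($m{\left(D,X \right)} = 3 \left(D + X\right) = 3 D + 3 X$)
$\frac{m{\left(-7,k \right)}}{-17 + 23} + 36 = \frac{3 \left(-7\right) + 3 \left(-3\right)}{-17 + 23} + 36 = \frac{-21 - 9}{6} + 36 = \left(-30\right) \frac{1}{6} + 36 = -5 + 36 = 31$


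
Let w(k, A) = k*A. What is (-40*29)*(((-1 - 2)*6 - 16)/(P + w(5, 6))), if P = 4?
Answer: 1160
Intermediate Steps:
w(k, A) = A*k
(-40*29)*(((-1 - 2)*6 - 16)/(P + w(5, 6))) = (-40*29)*(((-1 - 2)*6 - 16)/(4 + 6*5)) = -1160*(-3*6 - 16)/(4 + 30) = -1160*(-18 - 16)/34 = -(-39440)/34 = -1160*(-1) = 1160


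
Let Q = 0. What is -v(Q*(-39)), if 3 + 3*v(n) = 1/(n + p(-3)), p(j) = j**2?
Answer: 26/27 ≈ 0.96296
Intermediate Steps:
v(n) = -1 + 1/(3*(9 + n)) (v(n) = -1 + 1/(3*(n + (-3)**2)) = -1 + 1/(3*(n + 9)) = -1 + 1/(3*(9 + n)))
-v(Q*(-39)) = -(-26/3 - 0*(-39))/(9 + 0*(-39)) = -(-26/3 - 1*0)/(9 + 0) = -(-26/3 + 0)/9 = -(-26)/(9*3) = -1*(-26/27) = 26/27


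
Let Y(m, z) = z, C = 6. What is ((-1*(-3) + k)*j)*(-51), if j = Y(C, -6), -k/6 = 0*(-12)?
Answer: 918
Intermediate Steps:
k = 0 (k = -0*(-12) = -6*0 = 0)
j = -6
((-1*(-3) + k)*j)*(-51) = ((-1*(-3) + 0)*(-6))*(-51) = ((3 + 0)*(-6))*(-51) = (3*(-6))*(-51) = -18*(-51) = 918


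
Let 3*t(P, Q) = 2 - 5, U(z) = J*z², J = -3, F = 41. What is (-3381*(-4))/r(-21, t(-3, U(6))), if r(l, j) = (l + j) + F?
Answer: 13524/19 ≈ 711.79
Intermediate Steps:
U(z) = -3*z²
t(P, Q) = -1 (t(P, Q) = (2 - 5)/3 = (⅓)*(-3) = -1)
r(l, j) = 41 + j + l (r(l, j) = (l + j) + 41 = (j + l) + 41 = 41 + j + l)
(-3381*(-4))/r(-21, t(-3, U(6))) = (-3381*(-4))/(41 - 1 - 21) = 13524/19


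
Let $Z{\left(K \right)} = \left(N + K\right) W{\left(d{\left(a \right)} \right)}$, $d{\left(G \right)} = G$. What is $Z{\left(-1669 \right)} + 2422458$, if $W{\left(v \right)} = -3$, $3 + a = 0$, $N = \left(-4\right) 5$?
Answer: $2427525$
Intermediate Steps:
$N = -20$
$a = -3$ ($a = -3 + 0 = -3$)
$Z{\left(K \right)} = 60 - 3 K$ ($Z{\left(K \right)} = \left(-20 + K\right) \left(-3\right) = 60 - 3 K$)
$Z{\left(-1669 \right)} + 2422458 = \left(60 - -5007\right) + 2422458 = \left(60 + 5007\right) + 2422458 = 5067 + 2422458 = 2427525$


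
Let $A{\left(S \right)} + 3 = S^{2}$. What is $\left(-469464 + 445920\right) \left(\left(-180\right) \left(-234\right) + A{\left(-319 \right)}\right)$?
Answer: $-3387463632$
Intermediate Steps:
$A{\left(S \right)} = -3 + S^{2}$
$\left(-469464 + 445920\right) \left(\left(-180\right) \left(-234\right) + A{\left(-319 \right)}\right) = \left(-469464 + 445920\right) \left(\left(-180\right) \left(-234\right) - \left(3 - \left(-319\right)^{2}\right)\right) = - 23544 \left(42120 + \left(-3 + 101761\right)\right) = - 23544 \left(42120 + 101758\right) = \left(-23544\right) 143878 = -3387463632$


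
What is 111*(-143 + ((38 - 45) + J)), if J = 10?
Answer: -15540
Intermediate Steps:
111*(-143 + ((38 - 45) + J)) = 111*(-143 + ((38 - 45) + 10)) = 111*(-143 + (-7 + 10)) = 111*(-143 + 3) = 111*(-140) = -15540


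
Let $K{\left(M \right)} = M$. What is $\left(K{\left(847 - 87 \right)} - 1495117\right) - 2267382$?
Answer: $-3761739$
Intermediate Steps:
$\left(K{\left(847 - 87 \right)} - 1495117\right) - 2267382 = \left(\left(847 - 87\right) - 1495117\right) - 2267382 = \left(760 - 1495117\right) - 2267382 = -1494357 - 2267382 = -3761739$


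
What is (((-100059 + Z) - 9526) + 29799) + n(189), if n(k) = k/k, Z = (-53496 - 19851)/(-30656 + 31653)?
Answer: -79618992/997 ≈ -79859.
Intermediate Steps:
Z = -73347/997 ≈ -73.568
n(k) = 1
(((-100059 + Z) - 9526) + 29799) + n(189) = (((-100059 - 73347/997) - 9526) + 29799) + 1 = ((-99832170/997 - 9526) + 29799) + 1 = (-109329592/997 + 29799) + 1 = -79619989/997 + 1 = -79618992/997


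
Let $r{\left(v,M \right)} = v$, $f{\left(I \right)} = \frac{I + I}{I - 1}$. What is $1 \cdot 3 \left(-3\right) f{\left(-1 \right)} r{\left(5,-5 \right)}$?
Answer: $-45$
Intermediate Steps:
$f{\left(I \right)} = \frac{2 I}{-1 + I}$
$1 \cdot 3 \left(-3\right) f{\left(-1 \right)} r{\left(5,-5 \right)} = 1 \cdot 3 \left(-3\right) 2 \left(-1\right) \frac{1}{-1 - 1} \cdot 5 = 3 \left(-3\right) 2 \left(-1\right) \frac{1}{-2} \cdot 5 = - 9 \cdot 2 \left(-1\right) \left(- \frac{1}{2}\right) 5 = \left(-9\right) 1 \cdot 5 = \left(-9\right) 5 = -45$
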